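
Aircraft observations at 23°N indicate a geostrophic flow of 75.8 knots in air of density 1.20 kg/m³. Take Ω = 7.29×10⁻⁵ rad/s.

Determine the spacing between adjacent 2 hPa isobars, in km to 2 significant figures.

Coriolis parameter at 23°N:
f = 2Ω sin φ = 2 × 7.29×10⁻⁵ × sin 23° = 5.70×10⁻⁵ s⁻¹
Wind speed in SI: 75.8 knots = 39.0 m/s
Geostrophic balance rearranged: |∂P/∂n| = f ρ V_g
|∂P/∂n| = 5.70×10⁻⁵ × 1.20 × 39.0 = 2.67×10⁻³ Pa/m
Isobar spacing: Δn = ΔP/|∂P/∂n| = 200 Pa / 2.67×10⁻³ Pa/m = 75025 m ≈ 75 km

75 km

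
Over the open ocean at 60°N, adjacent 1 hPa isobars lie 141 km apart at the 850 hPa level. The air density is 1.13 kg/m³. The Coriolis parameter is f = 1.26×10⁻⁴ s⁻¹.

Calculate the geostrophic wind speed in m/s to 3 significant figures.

Pressure gradient: |∂P/∂n| = 100 Pa / 141000 m = 7.09×10⁻⁴ Pa/m
Geostrophic balance (pressure-gradient force = Coriolis force):
V_g = (1/(fρ)) |∂P/∂n| = 7.09×10⁻⁴ / (1.26×10⁻⁴ × 1.13) = 4.98 m/s

4.98 m/s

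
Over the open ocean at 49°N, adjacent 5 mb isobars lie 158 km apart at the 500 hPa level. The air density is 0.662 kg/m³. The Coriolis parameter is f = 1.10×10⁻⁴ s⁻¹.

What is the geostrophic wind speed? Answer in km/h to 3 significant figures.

156 km/h

Pressure gradient: |∂P/∂n| = 500 Pa / 158000 m = 3.16×10⁻³ Pa/m
Geostrophic balance (pressure-gradient force = Coriolis force):
V_g = (1/(fρ)) |∂P/∂n| = 3.16×10⁻³ / (1.10×10⁻⁴ × 0.662) = 43.5 m/s
Converting: 43.5 m/s × 3.6 = 156 km/h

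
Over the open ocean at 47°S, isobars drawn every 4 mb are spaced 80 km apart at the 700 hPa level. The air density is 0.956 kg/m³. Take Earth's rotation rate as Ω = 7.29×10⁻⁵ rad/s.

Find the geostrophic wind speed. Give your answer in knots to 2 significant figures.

95 knots

Coriolis parameter at 47°S:
f = 2Ω sin φ = 2 × 7.29×10⁻⁵ × sin 47° = 1.07×10⁻⁴ s⁻¹
Pressure gradient: |∂P/∂n| = 400 Pa / 80000 m = 5.00×10⁻³ Pa/m
Geostrophic balance (pressure-gradient force = Coriolis force):
V_g = (1/(fρ)) |∂P/∂n| = 5.00×10⁻³ / (1.07×10⁻⁴ × 0.956) = 49.0 m/s
Converting: 49.0 m/s × 1.944 = 95 knots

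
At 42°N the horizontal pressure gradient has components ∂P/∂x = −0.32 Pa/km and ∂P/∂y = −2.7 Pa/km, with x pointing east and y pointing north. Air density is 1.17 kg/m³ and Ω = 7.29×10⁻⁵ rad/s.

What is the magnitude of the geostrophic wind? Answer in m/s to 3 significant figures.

Coriolis parameter at 42°N:
f = 2Ω sin φ = 2 × 7.29×10⁻⁵ × sin 42° = 9.76×10⁻⁵ s⁻¹
Component geostrophic relations (x east, y north):
u_g = −(1/(fρ)) ∂P/∂y,  v_g = (1/(fρ)) ∂P/∂x
u_g = −(−2.7×10⁻³)/(9.76×10⁻⁵ × 1.17) = 23.7 m/s;  v_g = (−0.32×10⁻³)/(9.76×10⁻⁵ × 1.17) = −2.80 m/s
|V_g| = √(u_g² + v_g²) = 23.8 m/s

23.8 m/s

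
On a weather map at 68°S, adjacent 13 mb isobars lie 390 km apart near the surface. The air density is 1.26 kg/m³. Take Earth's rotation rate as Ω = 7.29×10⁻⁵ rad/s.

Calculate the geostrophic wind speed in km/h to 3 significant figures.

70.5 km/h

Coriolis parameter at 68°S:
f = 2Ω sin φ = 2 × 7.29×10⁻⁵ × sin 68° = 1.35×10⁻⁴ s⁻¹
Pressure gradient: |∂P/∂n| = 1300 Pa / 390000 m = 3.33×10⁻³ Pa/m
Geostrophic balance (pressure-gradient force = Coriolis force):
V_g = (1/(fρ)) |∂P/∂n| = 3.33×10⁻³ / (1.35×10⁻⁴ × 1.26) = 19.6 m/s
Converting: 19.6 m/s × 3.6 = 70.5 km/h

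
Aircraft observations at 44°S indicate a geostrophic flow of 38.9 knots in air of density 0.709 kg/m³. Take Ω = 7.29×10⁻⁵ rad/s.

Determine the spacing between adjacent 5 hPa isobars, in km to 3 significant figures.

348 km

Coriolis parameter at 44°S:
f = 2Ω sin φ = 2 × 7.29×10⁻⁵ × sin 44° = 1.01×10⁻⁴ s⁻¹
Wind speed in SI: 38.9 knots = 20.0 m/s
Geostrophic balance rearranged: |∂P/∂n| = f ρ V_g
|∂P/∂n| = 1.01×10⁻⁴ × 0.709 × 20.0 = 1.44×10⁻³ Pa/m
Isobar spacing: Δn = ΔP/|∂P/∂n| = 500 Pa / 1.44×10⁻³ Pa/m = 347942 m ≈ 348 km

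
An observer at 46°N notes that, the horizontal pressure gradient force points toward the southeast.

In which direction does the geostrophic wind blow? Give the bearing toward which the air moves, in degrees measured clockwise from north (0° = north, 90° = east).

The pressure-gradient force points toward the southeast (bearing 135°).
Geostrophic balance: in the Northern Hemisphere the Coriolis force deflects motion to the right, so the geostrophic wind blows 90° to the right of the pressure-gradient force (low pressure on the left).
Rotating 135° by 90° clockwise gives 225° — the wind blows toward the southwest.

225°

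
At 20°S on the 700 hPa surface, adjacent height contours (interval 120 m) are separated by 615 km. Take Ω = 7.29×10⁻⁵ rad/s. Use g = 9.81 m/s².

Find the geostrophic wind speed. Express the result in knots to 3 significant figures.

74.6 knots

Coriolis parameter at 20°S:
f = 2Ω sin φ = 2 × 7.29×10⁻⁵ × sin 20° = 4.99×10⁻⁵ s⁻¹
Height gradient: |∂Z/∂n| = 120 m / 615000 m = 1.95×10⁻⁴
On a pressure surface, geostrophic balance gives V_g = (g/f)|∂Z/∂n|:
V_g = 9.81 × 1.95×10⁻⁴ / 4.99×10⁻⁵ = 38.4 m/s
Converting: 38.4 m/s × 1.944 = 74.6 knots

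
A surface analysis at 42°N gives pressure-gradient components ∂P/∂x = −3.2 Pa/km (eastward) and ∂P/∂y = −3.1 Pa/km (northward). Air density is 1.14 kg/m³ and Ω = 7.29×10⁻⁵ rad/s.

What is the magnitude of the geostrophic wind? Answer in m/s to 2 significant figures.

Coriolis parameter at 42°N:
f = 2Ω sin φ = 2 × 7.29×10⁻⁵ × sin 42° = 9.76×10⁻⁵ s⁻¹
Component geostrophic relations (x east, y north):
u_g = −(1/(fρ)) ∂P/∂y,  v_g = (1/(fρ)) ∂P/∂x
u_g = −(−3.1×10⁻³)/(9.76×10⁻⁵ × 1.14) = 27.9 m/s;  v_g = (−3.2×10⁻³)/(9.76×10⁻⁵ × 1.14) = −28.8 m/s
|V_g| = √(u_g² + v_g²) = 40.1 m/s

40 m/s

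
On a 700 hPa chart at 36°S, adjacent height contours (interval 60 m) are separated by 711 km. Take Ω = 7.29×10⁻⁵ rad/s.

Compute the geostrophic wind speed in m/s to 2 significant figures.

9.7 m/s

Coriolis parameter at 36°S:
f = 2Ω sin φ = 2 × 7.29×10⁻⁵ × sin 36° = 8.57×10⁻⁵ s⁻¹
Height gradient: |∂Z/∂n| = 60 m / 711000 m = 8.44×10⁻⁵
On a pressure surface, geostrophic balance gives V_g = (g/f)|∂Z/∂n|:
V_g = 9.81 × 8.44×10⁻⁵ / 8.57×10⁻⁵ = 9.66 m/s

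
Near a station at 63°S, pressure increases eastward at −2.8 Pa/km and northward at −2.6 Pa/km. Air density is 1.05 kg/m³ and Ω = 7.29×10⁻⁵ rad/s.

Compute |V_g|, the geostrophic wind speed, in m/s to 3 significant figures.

28.0 m/s

Coriolis parameter at 63°S:
f = 2Ω sin φ = 2 × 7.29×10⁻⁵ × sin 63° = 1.30×10⁻⁴ s⁻¹
In the Southern Hemisphere f is negative: f = −1.30×10⁻⁴ s⁻¹.
Component geostrophic relations (x east, y north):
u_g = −(1/(fρ)) ∂P/∂y,  v_g = (1/(fρ)) ∂P/∂x
u_g = −(−2.6×10⁻³)/(−1.30×10⁻⁴ × 1.05) = −19.1 m/s;  v_g = (−2.8×10⁻³)/(−1.30×10⁻⁴ × 1.05) = 20.5 m/s
|V_g| = √(u_g² + v_g²) = 28.0 m/s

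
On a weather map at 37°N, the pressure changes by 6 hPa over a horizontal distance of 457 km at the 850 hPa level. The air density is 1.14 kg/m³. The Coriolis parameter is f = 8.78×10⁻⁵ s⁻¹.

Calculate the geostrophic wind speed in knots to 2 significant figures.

Pressure gradient: |∂P/∂n| = 600 Pa / 457000 m = 1.31×10⁻³ Pa/m
Geostrophic balance (pressure-gradient force = Coriolis force):
V_g = (1/(fρ)) |∂P/∂n| = 1.31×10⁻³ / (8.78×10⁻⁵ × 1.14) = 13.1 m/s
Converting: 13.1 m/s × 1.944 = 25 knots

25 knots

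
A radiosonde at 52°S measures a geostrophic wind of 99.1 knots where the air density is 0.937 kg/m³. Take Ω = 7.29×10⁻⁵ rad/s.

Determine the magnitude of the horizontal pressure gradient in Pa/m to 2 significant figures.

Coriolis parameter at 52°S:
f = 2Ω sin φ = 2 × 7.29×10⁻⁵ × sin 52° = 1.15×10⁻⁴ s⁻¹
Wind speed in SI: 99.1 knots = 51.0 m/s
Geostrophic balance rearranged: |∂P/∂n| = f ρ V_g
|∂P/∂n| = 1.15×10⁻⁴ × 0.937 × 51.0 = 5.49×10⁻³ Pa/m

5.5×10⁻³ Pa/m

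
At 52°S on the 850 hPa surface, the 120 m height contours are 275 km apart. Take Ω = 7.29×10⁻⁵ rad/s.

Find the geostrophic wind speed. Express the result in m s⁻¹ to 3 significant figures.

37.3 m s⁻¹

Coriolis parameter at 52°S:
f = 2Ω sin φ = 2 × 7.29×10⁻⁵ × sin 52° = 1.15×10⁻⁴ s⁻¹
Height gradient: |∂Z/∂n| = 120 m / 275000 m = 4.36×10⁻⁴
On a pressure surface, geostrophic balance gives V_g = (g/f)|∂Z/∂n|:
V_g = 9.81 × 4.36×10⁻⁴ / 1.15×10⁻⁴ = 37.3 m/s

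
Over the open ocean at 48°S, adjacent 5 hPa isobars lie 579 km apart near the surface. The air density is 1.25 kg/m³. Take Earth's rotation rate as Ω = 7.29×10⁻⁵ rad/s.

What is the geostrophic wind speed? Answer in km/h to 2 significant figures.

Coriolis parameter at 48°S:
f = 2Ω sin φ = 2 × 7.29×10⁻⁵ × sin 48° = 1.08×10⁻⁴ s⁻¹
Pressure gradient: |∂P/∂n| = 500 Pa / 579000 m = 8.64×10⁻⁴ Pa/m
Geostrophic balance (pressure-gradient force = Coriolis force):
V_g = (1/(fρ)) |∂P/∂n| = 8.64×10⁻⁴ / (1.08×10⁻⁴ × 1.25) = 6.38 m/s
Converting: 6.38 m/s × 3.6 = 23 km/h

23 km/h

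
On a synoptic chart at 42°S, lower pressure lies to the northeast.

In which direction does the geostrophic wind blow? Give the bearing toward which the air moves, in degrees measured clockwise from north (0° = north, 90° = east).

315°

The pressure-gradient force points toward the northeast (bearing 045°).
Geostrophic balance: in the Southern Hemisphere the Coriolis force deflects motion to the left, so the geostrophic wind blows 90° to the left of the pressure-gradient force (low pressure on the right).
Rotating 045° by 90° counterclockwise gives 315° — the wind blows toward the northwest.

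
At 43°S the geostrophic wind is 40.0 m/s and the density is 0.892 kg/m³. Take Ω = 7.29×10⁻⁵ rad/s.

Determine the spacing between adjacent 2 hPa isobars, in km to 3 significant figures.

56.4 km

Coriolis parameter at 43°S:
f = 2Ω sin φ = 2 × 7.29×10⁻⁵ × sin 43° = 9.94×10⁻⁵ s⁻¹
Geostrophic balance rearranged: |∂P/∂n| = f ρ V_g
|∂P/∂n| = 9.94×10⁻⁵ × 0.892 × 40.0 = 3.55×10⁻³ Pa/m
Isobar spacing: Δn = ΔP/|∂P/∂n| = 200 Pa / 3.55×10⁻³ Pa/m = 56372 m ≈ 56.4 km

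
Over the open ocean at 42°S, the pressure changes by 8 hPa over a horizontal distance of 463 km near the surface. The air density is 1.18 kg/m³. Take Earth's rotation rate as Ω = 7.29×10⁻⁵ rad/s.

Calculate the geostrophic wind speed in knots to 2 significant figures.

Coriolis parameter at 42°S:
f = 2Ω sin φ = 2 × 7.29×10⁻⁵ × sin 42° = 9.76×10⁻⁵ s⁻¹
Pressure gradient: |∂P/∂n| = 800 Pa / 463000 m = 1.73×10⁻³ Pa/m
Geostrophic balance (pressure-gradient force = Coriolis force):
V_g = (1/(fρ)) |∂P/∂n| = 1.73×10⁻³ / (9.76×10⁻⁵ × 1.18) = 15.0 m/s
Converting: 15.0 m/s × 1.944 = 29 knots

29 knots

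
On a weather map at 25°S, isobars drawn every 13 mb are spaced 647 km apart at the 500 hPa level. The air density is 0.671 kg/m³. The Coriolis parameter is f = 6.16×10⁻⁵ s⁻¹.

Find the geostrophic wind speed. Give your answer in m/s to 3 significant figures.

48.6 m/s

Pressure gradient: |∂P/∂n| = 1300 Pa / 647000 m = 2.01×10⁻³ Pa/m
Geostrophic balance (pressure-gradient force = Coriolis force):
V_g = (1/(fρ)) |∂P/∂n| = 2.01×10⁻³ / (6.16×10⁻⁵ × 0.671) = 48.6 m/s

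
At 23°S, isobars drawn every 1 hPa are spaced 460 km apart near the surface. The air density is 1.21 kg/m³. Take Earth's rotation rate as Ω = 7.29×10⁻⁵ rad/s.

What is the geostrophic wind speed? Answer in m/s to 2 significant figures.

Coriolis parameter at 23°S:
f = 2Ω sin φ = 2 × 7.29×10⁻⁵ × sin 23° = 5.70×10⁻⁵ s⁻¹
Pressure gradient: |∂P/∂n| = 100 Pa / 460000 m = 2.17×10⁻⁴ Pa/m
Geostrophic balance (pressure-gradient force = Coriolis force):
V_g = (1/(fρ)) |∂P/∂n| = 2.17×10⁻⁴ / (5.70×10⁻⁵ × 1.21) = 3.15 m/s

3.2 m/s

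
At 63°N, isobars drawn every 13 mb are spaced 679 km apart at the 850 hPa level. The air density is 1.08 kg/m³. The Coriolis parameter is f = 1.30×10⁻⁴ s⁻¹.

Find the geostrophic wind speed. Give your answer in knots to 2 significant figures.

27 knots

Pressure gradient: |∂P/∂n| = 1300 Pa / 679000 m = 1.91×10⁻³ Pa/m
Geostrophic balance (pressure-gradient force = Coriolis force):
V_g = (1/(fρ)) |∂P/∂n| = 1.91×10⁻³ / (1.30×10⁻⁴ × 1.08) = 13.6 m/s
Converting: 13.6 m/s × 1.944 = 27 knots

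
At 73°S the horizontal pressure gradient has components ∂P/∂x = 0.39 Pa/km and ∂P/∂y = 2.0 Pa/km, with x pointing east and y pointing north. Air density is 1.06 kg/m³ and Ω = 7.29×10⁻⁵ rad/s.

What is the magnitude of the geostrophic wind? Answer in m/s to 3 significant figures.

Coriolis parameter at 73°S:
f = 2Ω sin φ = 2 × 7.29×10⁻⁵ × sin 73° = 1.39×10⁻⁴ s⁻¹
In the Southern Hemisphere f is negative: f = −1.39×10⁻⁴ s⁻¹.
Component geostrophic relations (x east, y north):
u_g = −(1/(fρ)) ∂P/∂y,  v_g = (1/(fρ)) ∂P/∂x
u_g = −(2.0×10⁻³)/(−1.39×10⁻⁴ × 1.06) = 13.5 m/s;  v_g = (0.39×10⁻³)/(−1.39×10⁻⁴ × 1.06) = −2.64 m/s
|V_g| = √(u_g² + v_g²) = 13.8 m/s

13.8 m/s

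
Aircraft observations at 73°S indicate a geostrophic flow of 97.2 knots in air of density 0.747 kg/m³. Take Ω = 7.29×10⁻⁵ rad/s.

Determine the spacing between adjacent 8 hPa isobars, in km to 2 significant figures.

Coriolis parameter at 73°S:
f = 2Ω sin φ = 2 × 7.29×10⁻⁵ × sin 73° = 1.39×10⁻⁴ s⁻¹
Wind speed in SI: 97.2 knots = 50.0 m/s
Geostrophic balance rearranged: |∂P/∂n| = f ρ V_g
|∂P/∂n| = 1.39×10⁻⁴ × 0.747 × 50.0 = 5.21×10⁻³ Pa/m
Isobar spacing: Δn = ΔP/|∂P/∂n| = 800 Pa / 5.21×10⁻³ Pa/m = 153607 m ≈ 150 km

150 km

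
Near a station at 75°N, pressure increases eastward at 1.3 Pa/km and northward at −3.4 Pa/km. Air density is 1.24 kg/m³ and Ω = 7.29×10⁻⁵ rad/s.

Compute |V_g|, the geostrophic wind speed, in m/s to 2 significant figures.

Coriolis parameter at 75°N:
f = 2Ω sin φ = 2 × 7.29×10⁻⁵ × sin 75° = 1.41×10⁻⁴ s⁻¹
Component geostrophic relations (x east, y north):
u_g = −(1/(fρ)) ∂P/∂y,  v_g = (1/(fρ)) ∂P/∂x
u_g = −(−3.4×10⁻³)/(1.41×10⁻⁴ × 1.24) = 19.5 m/s;  v_g = (1.3×10⁻³)/(1.41×10⁻⁴ × 1.24) = 7.44 m/s
|V_g| = √(u_g² + v_g²) = 20.8 m/s

21 m/s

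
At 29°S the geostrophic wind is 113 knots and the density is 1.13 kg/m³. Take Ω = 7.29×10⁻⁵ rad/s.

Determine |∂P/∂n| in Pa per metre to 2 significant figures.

Coriolis parameter at 29°S:
f = 2Ω sin φ = 2 × 7.29×10⁻⁵ × sin 29° = 7.07×10⁻⁵ s⁻¹
Wind speed in SI: 113 knots = 58.1 m/s
Geostrophic balance rearranged: |∂P/∂n| = f ρ V_g
|∂P/∂n| = 7.07×10⁻⁵ × 1.13 × 58.1 = 4.64×10⁻³ Pa/m

4.6×10⁻³ Pa/m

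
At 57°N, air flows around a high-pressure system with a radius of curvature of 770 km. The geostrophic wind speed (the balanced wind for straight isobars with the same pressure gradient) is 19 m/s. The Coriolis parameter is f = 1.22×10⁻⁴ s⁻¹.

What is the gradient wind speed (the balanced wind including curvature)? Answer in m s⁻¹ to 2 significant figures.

26 m s⁻¹

Around a high, pressure-gradient force acts outward with centrifugal, so Coriolis balances both:
fV = (1/ρ)|∂P/∂n| + V²/R  →  V² − fR·V + fR·V_g = 0
With fR = 1.22×10⁻⁴ × 770×10³ m = 93.9 m/s:
V = [fR − √((fR)² − 4 fR V_g)]/2 = [93.9 − √(93.9² − 4×93.9×19)]/2 = 26.4 m/s
Supergeostrophic (V > V_g = 19 m/s), as expected around a high.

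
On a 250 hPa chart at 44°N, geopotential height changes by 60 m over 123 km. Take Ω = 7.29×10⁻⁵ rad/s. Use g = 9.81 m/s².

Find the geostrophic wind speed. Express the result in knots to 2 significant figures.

Coriolis parameter at 44°N:
f = 2Ω sin φ = 2 × 7.29×10⁻⁵ × sin 44° = 1.01×10⁻⁴ s⁻¹
Height gradient: |∂Z/∂n| = 60 m / 123000 m = 4.88×10⁻⁴
On a pressure surface, geostrophic balance gives V_g = (g/f)|∂Z/∂n|:
V_g = 9.81 × 4.88×10⁻⁴ / 1.01×10⁻⁴ = 47.2 m/s
Converting: 47.2 m/s × 1.944 = 92 knots

92 knots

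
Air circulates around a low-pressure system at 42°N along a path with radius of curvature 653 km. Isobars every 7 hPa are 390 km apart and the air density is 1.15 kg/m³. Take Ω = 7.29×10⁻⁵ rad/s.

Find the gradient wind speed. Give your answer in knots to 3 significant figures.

Coriolis parameter at 42°N:
f = 2Ω sin φ = 2 × 7.29×10⁻⁵ × sin 42° = 9.76×10⁻⁵ s⁻¹
Pressure gradient: |∂P/∂n| = 700 Pa / 390000 m = 1.79×10⁻³ Pa/m
Geostrophic speed: V_g = |∂P/∂n|/(fρ) = 1.79×10⁻³/(9.76×10⁻⁵ × 1.15) = 16.0 m/s
Around a low, centrifugal force acts outward with Coriolis, so pressure-gradient force balances both:
(1/ρ)|∂P/∂n| = fV + V²/R  →  V² + fR·V − fR·V_g = 0
With fR = 9.76×10⁻⁵ × 653×10³ m = 63.7 m/s:
V = [−fR + √((fR)² + 4 fR V_g)]/2 = [−63.7 + √(63.7² + 4×63.7×16)]/2 = 13.2 m/s
Subgeostrophic (V < V_g = 16 m/s), as expected around a low.
Converting: 13.2 m/s × 1.944 = 25.7 knots

25.7 knots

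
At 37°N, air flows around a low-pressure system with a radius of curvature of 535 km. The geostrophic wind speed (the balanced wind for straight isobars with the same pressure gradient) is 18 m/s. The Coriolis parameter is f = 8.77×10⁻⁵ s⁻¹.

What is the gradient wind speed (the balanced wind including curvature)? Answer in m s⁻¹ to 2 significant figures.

14 m s⁻¹

Around a low, centrifugal force acts outward with Coriolis, so pressure-gradient force balances both:
(1/ρ)|∂P/∂n| = fV + V²/R  →  V² + fR·V − fR·V_g = 0
With fR = 8.77×10⁻⁵ × 535×10³ m = 46.9 m/s:
V = [−fR + √((fR)² + 4 fR V_g)]/2 = [−46.9 + √(46.9² + 4×46.9×18)]/2 = 13.9 m/s
Subgeostrophic (V < V_g = 18 m/s), as expected around a low.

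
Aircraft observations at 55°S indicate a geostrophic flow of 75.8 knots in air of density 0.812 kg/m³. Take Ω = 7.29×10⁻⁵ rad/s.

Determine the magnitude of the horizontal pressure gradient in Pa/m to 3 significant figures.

Coriolis parameter at 55°S:
f = 2Ω sin φ = 2 × 7.29×10⁻⁵ × sin 55° = 1.19×10⁻⁴ s⁻¹
Wind speed in SI: 75.8 knots = 39.0 m/s
Geostrophic balance rearranged: |∂P/∂n| = f ρ V_g
|∂P/∂n| = 1.19×10⁻⁴ × 0.812 × 39.0 = 3.78×10⁻³ Pa/m

3.78×10⁻³ Pa/m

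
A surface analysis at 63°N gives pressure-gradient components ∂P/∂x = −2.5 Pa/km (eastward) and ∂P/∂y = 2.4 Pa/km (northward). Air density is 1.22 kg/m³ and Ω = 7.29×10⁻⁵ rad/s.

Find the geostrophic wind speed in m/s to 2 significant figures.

Coriolis parameter at 63°N:
f = 2Ω sin φ = 2 × 7.29×10⁻⁵ × sin 63° = 1.30×10⁻⁴ s⁻¹
Component geostrophic relations (x east, y north):
u_g = −(1/(fρ)) ∂P/∂y,  v_g = (1/(fρ)) ∂P/∂x
u_g = −(2.4×10⁻³)/(1.30×10⁻⁴ × 1.22) = −15.1 m/s;  v_g = (−2.5×10⁻³)/(1.30×10⁻⁴ × 1.22) = −15.8 m/s
|V_g| = √(u_g² + v_g²) = 21.9 m/s

22 m/s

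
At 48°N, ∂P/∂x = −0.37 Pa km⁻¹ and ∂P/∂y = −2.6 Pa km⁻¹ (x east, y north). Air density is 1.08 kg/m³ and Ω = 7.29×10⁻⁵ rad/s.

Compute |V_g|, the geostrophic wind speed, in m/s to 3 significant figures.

Coriolis parameter at 48°N:
f = 2Ω sin φ = 2 × 7.29×10⁻⁵ × sin 48° = 1.08×10⁻⁴ s⁻¹
Component geostrophic relations (x east, y north):
u_g = −(1/(fρ)) ∂P/∂y,  v_g = (1/(fρ)) ∂P/∂x
u_g = −(−2.6×10⁻³)/(1.08×10⁻⁴ × 1.08) = 22.2 m/s;  v_g = (−0.37×10⁻³)/(1.08×10⁻⁴ × 1.08) = −3.16 m/s
|V_g| = √(u_g² + v_g²) = 22.4 m/s

22.4 m/s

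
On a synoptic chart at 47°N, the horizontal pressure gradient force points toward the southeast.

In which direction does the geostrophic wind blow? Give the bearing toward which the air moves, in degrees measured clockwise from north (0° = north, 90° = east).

The pressure-gradient force points toward the southeast (bearing 135°).
Geostrophic balance: in the Northern Hemisphere the Coriolis force deflects motion to the right, so the geostrophic wind blows 90° to the right of the pressure-gradient force (low pressure on the left).
Rotating 135° by 90° clockwise gives 225° — the wind blows toward the southwest.

225°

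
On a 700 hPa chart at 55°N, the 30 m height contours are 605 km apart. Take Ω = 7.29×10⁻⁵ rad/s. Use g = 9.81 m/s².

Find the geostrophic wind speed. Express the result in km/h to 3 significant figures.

14.7 km/h

Coriolis parameter at 55°N:
f = 2Ω sin φ = 2 × 7.29×10⁻⁵ × sin 55° = 1.19×10⁻⁴ s⁻¹
Height gradient: |∂Z/∂n| = 30 m / 605000 m = 4.96×10⁻⁵
On a pressure surface, geostrophic balance gives V_g = (g/f)|∂Z/∂n|:
V_g = 9.81 × 4.96×10⁻⁵ / 1.19×10⁻⁴ = 4.07 m/s
Converting: 4.07 m/s × 3.6 = 14.7 km/h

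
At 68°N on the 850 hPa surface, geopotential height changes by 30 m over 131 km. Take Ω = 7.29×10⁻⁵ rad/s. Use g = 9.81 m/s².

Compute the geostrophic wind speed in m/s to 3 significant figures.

Coriolis parameter at 68°N:
f = 2Ω sin φ = 2 × 7.29×10⁻⁵ × sin 68° = 1.35×10⁻⁴ s⁻¹
Height gradient: |∂Z/∂n| = 30 m / 131000 m = 2.29×10⁻⁴
On a pressure surface, geostrophic balance gives V_g = (g/f)|∂Z/∂n|:
V_g = 9.81 × 2.29×10⁻⁴ / 1.35×10⁻⁴ = 16.6 m/s

16.6 m/s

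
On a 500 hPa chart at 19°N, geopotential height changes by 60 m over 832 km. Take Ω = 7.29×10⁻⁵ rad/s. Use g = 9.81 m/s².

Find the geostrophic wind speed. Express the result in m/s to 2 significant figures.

Coriolis parameter at 19°N:
f = 2Ω sin φ = 2 × 7.29×10⁻⁵ × sin 19° = 4.75×10⁻⁵ s⁻¹
Height gradient: |∂Z/∂n| = 60 m / 832000 m = 7.21×10⁻⁵
On a pressure surface, geostrophic balance gives V_g = (g/f)|∂Z/∂n|:
V_g = 9.81 × 7.21×10⁻⁵ / 4.75×10⁻⁵ = 14.9 m/s

15 m/s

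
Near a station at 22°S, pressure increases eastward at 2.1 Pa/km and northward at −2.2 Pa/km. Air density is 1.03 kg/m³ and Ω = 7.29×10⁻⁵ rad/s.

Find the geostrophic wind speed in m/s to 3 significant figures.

Coriolis parameter at 22°S:
f = 2Ω sin φ = 2 × 7.29×10⁻⁵ × sin 22° = 5.46×10⁻⁵ s⁻¹
In the Southern Hemisphere f is negative: f = −5.46×10⁻⁵ s⁻¹.
Component geostrophic relations (x east, y north):
u_g = −(1/(fρ)) ∂P/∂y,  v_g = (1/(fρ)) ∂P/∂x
u_g = −(−2.2×10⁻³)/(−5.46×10⁻⁵ × 1.03) = −39.1 m/s;  v_g = (2.1×10⁻³)/(−5.46×10⁻⁵ × 1.03) = −37.3 m/s
|V_g| = √(u_g² + v_g²) = 54.1 m/s

54.1 m/s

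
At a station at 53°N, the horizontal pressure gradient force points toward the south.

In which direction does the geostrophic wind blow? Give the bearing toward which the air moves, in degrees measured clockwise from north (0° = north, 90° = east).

270°

The pressure-gradient force points toward the south (bearing 180°).
Geostrophic balance: in the Northern Hemisphere the Coriolis force deflects motion to the right, so the geostrophic wind blows 90° to the right of the pressure-gradient force (low pressure on the left).
Rotating 180° by 90° clockwise gives 270° — the wind blows toward the west.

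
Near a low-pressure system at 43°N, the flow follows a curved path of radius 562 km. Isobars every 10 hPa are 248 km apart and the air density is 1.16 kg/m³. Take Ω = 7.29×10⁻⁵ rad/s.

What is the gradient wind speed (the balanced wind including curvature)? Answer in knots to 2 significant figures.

47 knots

Coriolis parameter at 43°N:
f = 2Ω sin φ = 2 × 7.29×10⁻⁵ × sin 43° = 9.94×10⁻⁵ s⁻¹
Pressure gradient: |∂P/∂n| = 1000 Pa / 248000 m = 4.03×10⁻³ Pa/m
Geostrophic speed: V_g = |∂P/∂n|/(fρ) = 4.03×10⁻³/(9.94×10⁻⁵ × 1.16) = 35.0 m/s
Around a low, centrifugal force acts outward with Coriolis, so pressure-gradient force balances both:
(1/ρ)|∂P/∂n| = fV + V²/R  →  V² + fR·V − fR·V_g = 0
With fR = 9.94×10⁻⁵ × 562×10³ m = 55.9 m/s:
V = [−fR + √((fR)² + 4 fR V_g)]/2 = [−55.9 + √(55.9² + 4×55.9×35)]/2 = 24.3 m/s
Subgeostrophic (V < V_g = 35 m/s), as expected around a low.
Converting: 24.3 m/s × 1.944 = 47 knots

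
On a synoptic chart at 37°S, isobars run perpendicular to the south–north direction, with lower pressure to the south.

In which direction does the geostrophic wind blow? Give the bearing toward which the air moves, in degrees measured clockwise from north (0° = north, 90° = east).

090°

The pressure-gradient force points toward the south (bearing 180°).
Geostrophic balance: in the Southern Hemisphere the Coriolis force deflects motion to the left, so the geostrophic wind blows 90° to the left of the pressure-gradient force (low pressure on the right).
Rotating 180° by 90° counterclockwise gives 090° — the wind blows toward the east.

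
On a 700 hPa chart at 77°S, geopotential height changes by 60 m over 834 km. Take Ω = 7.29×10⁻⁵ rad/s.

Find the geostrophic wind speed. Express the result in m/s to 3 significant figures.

4.97 m/s

Coriolis parameter at 77°S:
f = 2Ω sin φ = 2 × 7.29×10⁻⁵ × sin 77° = 1.42×10⁻⁴ s⁻¹
Height gradient: |∂Z/∂n| = 60 m / 834000 m = 7.19×10⁻⁵
On a pressure surface, geostrophic balance gives V_g = (g/f)|∂Z/∂n|:
V_g = 9.81 × 7.19×10⁻⁵ / 1.42×10⁻⁴ = 4.97 m/s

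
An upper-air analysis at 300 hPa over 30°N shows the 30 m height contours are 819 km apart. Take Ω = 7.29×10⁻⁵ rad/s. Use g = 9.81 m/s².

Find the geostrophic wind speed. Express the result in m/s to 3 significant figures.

Coriolis parameter at 30°N:
f = 2Ω sin φ = 2 × 7.29×10⁻⁵ × sin 30° = 7.29×10⁻⁵ s⁻¹
Height gradient: |∂Z/∂n| = 30 m / 819000 m = 3.66×10⁻⁵
On a pressure surface, geostrophic balance gives V_g = (g/f)|∂Z/∂n|:
V_g = 9.81 × 3.66×10⁻⁵ / 7.29×10⁻⁵ = 4.93 m/s

4.93 m/s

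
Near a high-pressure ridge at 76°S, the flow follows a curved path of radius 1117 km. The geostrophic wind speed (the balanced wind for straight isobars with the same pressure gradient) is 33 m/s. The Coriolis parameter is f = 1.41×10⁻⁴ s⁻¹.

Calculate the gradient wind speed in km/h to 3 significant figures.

Around a high, pressure-gradient force acts outward with centrifugal, so Coriolis balances both:
fV = (1/ρ)|∂P/∂n| + V²/R  →  V² − fR·V + fR·V_g = 0
With fR = 1.41×10⁻⁴ × 1117×10³ m = 157 m/s:
V = [fR − √((fR)² − 4 fR V_g)]/2 = [157 − √(157² − 4×157×33)]/2 = 47.1 m/s
Supergeostrophic (V > V_g = 33 m/s), as expected around a high.
Converting: 47.1 m/s × 3.6 = 169 km/h

169 km/h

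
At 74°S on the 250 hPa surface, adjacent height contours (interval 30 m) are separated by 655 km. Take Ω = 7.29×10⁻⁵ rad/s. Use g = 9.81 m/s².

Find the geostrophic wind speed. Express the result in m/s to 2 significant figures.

Coriolis parameter at 74°S:
f = 2Ω sin φ = 2 × 7.29×10⁻⁵ × sin 74° = 1.40×10⁻⁴ s⁻¹
Height gradient: |∂Z/∂n| = 30 m / 655000 m = 4.58×10⁻⁵
On a pressure surface, geostrophic balance gives V_g = (g/f)|∂Z/∂n|:
V_g = 9.81 × 4.58×10⁻⁵ / 1.40×10⁻⁴ = 3.21 m/s

3.2 m/s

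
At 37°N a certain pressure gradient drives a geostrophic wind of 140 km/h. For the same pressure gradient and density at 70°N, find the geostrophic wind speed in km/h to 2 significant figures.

With the same pressure gradient and density, V_g ∝ 1/f ∝ 1/sin φ.
V₂ = V₁ · sin φ₁ / sin φ₂ = 140 × sin 37° / sin 70°
V₂ = 140 × 0.6018/0.9397 = 90 km/h

90 km/h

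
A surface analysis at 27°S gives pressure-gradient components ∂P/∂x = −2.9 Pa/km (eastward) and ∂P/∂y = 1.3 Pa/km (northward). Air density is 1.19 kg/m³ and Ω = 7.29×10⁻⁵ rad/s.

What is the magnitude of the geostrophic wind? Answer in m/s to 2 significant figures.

Coriolis parameter at 27°S:
f = 2Ω sin φ = 2 × 7.29×10⁻⁵ × sin 27° = 6.62×10⁻⁵ s⁻¹
In the Southern Hemisphere f is negative: f = −6.62×10⁻⁵ s⁻¹.
Component geostrophic relations (x east, y north):
u_g = −(1/(fρ)) ∂P/∂y,  v_g = (1/(fρ)) ∂P/∂x
u_g = −(1.3×10⁻³)/(−6.62×10⁻⁵ × 1.19) = 16.5 m/s;  v_g = (−2.9×10⁻³)/(−6.62×10⁻⁵ × 1.19) = 36.8 m/s
|V_g| = √(u_g² + v_g²) = 40.3 m/s

40 m/s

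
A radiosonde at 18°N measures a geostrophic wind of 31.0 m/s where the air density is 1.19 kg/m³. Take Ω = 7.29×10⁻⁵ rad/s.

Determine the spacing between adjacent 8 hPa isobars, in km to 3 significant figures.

481 km

Coriolis parameter at 18°N:
f = 2Ω sin φ = 2 × 7.29×10⁻⁵ × sin 18° = 4.51×10⁻⁵ s⁻¹
Geostrophic balance rearranged: |∂P/∂n| = f ρ V_g
|∂P/∂n| = 4.51×10⁻⁵ × 1.19 × 31.0 = 1.66×10⁻³ Pa/m
Isobar spacing: Δn = ΔP/|∂P/∂n| = 800 Pa / 1.66×10⁻³ Pa/m = 481328 m ≈ 481 km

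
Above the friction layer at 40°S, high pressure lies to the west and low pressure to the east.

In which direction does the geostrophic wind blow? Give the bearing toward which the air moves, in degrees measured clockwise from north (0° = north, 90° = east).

The pressure-gradient force points toward the east (bearing 090°).
Geostrophic balance: in the Southern Hemisphere the Coriolis force deflects motion to the left, so the geostrophic wind blows 90° to the left of the pressure-gradient force (low pressure on the right).
Rotating 090° by 90° counterclockwise gives 000° — the wind blows toward the north.

000°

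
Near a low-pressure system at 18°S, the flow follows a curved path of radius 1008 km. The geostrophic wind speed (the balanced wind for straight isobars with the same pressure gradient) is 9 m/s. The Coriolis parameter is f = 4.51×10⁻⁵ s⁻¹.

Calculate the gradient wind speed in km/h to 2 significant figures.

Around a low, centrifugal force acts outward with Coriolis, so pressure-gradient force balances both:
(1/ρ)|∂P/∂n| = fV + V²/R  →  V² + fR·V − fR·V_g = 0
With fR = 4.51×10⁻⁵ × 1008×10³ m = 45.5 m/s:
V = [−fR + √((fR)² + 4 fR V_g)]/2 = [−45.5 + √(45.5² + 4×45.5×9)]/2 = 7.7 m/s
Subgeostrophic (V < V_g = 9 m/s), as expected around a low.
Converting: 7.7 m/s × 3.6 = 28 km/h

28 km/h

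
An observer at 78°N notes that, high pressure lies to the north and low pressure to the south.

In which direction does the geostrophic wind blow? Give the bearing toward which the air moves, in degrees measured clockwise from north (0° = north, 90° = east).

270°

The pressure-gradient force points toward the south (bearing 180°).
Geostrophic balance: in the Northern Hemisphere the Coriolis force deflects motion to the right, so the geostrophic wind blows 90° to the right of the pressure-gradient force (low pressure on the left).
Rotating 180° by 90° clockwise gives 270° — the wind blows toward the west.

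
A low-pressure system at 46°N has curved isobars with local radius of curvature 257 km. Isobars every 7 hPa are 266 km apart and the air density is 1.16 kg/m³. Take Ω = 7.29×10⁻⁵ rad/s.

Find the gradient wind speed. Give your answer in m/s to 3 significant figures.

Coriolis parameter at 46°N:
f = 2Ω sin φ = 2 × 7.29×10⁻⁵ × sin 46° = 1.05×10⁻⁴ s⁻¹
Pressure gradient: |∂P/∂n| = 700 Pa / 266000 m = 2.63×10⁻³ Pa/m
Geostrophic speed: V_g = |∂P/∂n|/(fρ) = 2.63×10⁻³/(1.05×10⁻⁴ × 1.16) = 21.6 m/s
Around a low, centrifugal force acts outward with Coriolis, so pressure-gradient force balances both:
(1/ρ)|∂P/∂n| = fV + V²/R  →  V² + fR·V − fR·V_g = 0
With fR = 1.05×10⁻⁴ × 257×10³ m = 27.0 m/s:
V = [−fR + √((fR)² + 4 fR V_g)]/2 = [−27.0 + √(27.0² + 4×27.0×21.6)]/2 = 14.2 m/s
Subgeostrophic (V < V_g = 21.6 m/s), as expected around a low.

14.2 m/s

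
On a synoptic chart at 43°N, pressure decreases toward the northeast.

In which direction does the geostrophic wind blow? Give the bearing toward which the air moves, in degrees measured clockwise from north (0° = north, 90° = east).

The pressure-gradient force points toward the northeast (bearing 045°).
Geostrophic balance: in the Northern Hemisphere the Coriolis force deflects motion to the right, so the geostrophic wind blows 90° to the right of the pressure-gradient force (low pressure on the left).
Rotating 045° by 90° clockwise gives 135° — the wind blows toward the southeast.

135°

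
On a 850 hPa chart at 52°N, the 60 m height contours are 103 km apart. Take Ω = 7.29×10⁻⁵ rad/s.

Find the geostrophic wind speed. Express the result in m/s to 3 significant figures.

49.7 m/s

Coriolis parameter at 52°N:
f = 2Ω sin φ = 2 × 7.29×10⁻⁵ × sin 52° = 1.15×10⁻⁴ s⁻¹
Height gradient: |∂Z/∂n| = 60 m / 103000 m = 5.83×10⁻⁴
On a pressure surface, geostrophic balance gives V_g = (g/f)|∂Z/∂n|:
V_g = 9.81 × 5.83×10⁻⁴ / 1.15×10⁻⁴ = 49.7 m/s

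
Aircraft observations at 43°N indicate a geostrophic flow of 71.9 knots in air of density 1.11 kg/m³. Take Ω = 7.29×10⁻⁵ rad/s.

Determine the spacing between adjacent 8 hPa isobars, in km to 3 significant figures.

Coriolis parameter at 43°N:
f = 2Ω sin φ = 2 × 7.29×10⁻⁵ × sin 43° = 9.94×10⁻⁵ s⁻¹
Wind speed in SI: 71.9 knots = 37.0 m/s
Geostrophic balance rearranged: |∂P/∂n| = f ρ V_g
|∂P/∂n| = 9.94×10⁻⁵ × 1.11 × 37.0 = 4.08×10⁻³ Pa/m
Isobar spacing: Δn = ΔP/|∂P/∂n| = 800 Pa / 4.08×10⁻³ Pa/m = 195956 m ≈ 196 km

196 km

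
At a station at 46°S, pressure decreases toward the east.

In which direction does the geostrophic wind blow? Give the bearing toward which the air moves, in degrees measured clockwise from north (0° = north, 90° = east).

000°

The pressure-gradient force points toward the east (bearing 090°).
Geostrophic balance: in the Southern Hemisphere the Coriolis force deflects motion to the left, so the geostrophic wind blows 90° to the left of the pressure-gradient force (low pressure on the right).
Rotating 090° by 90° counterclockwise gives 000° — the wind blows toward the north.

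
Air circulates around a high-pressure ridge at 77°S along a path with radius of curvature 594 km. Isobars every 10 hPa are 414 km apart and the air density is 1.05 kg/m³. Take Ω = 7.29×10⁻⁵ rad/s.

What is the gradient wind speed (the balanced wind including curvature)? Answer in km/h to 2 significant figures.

Coriolis parameter at 77°S:
f = 2Ω sin φ = 2 × 7.29×10⁻⁵ × sin 77° = 1.42×10⁻⁴ s⁻¹
Pressure gradient: |∂P/∂n| = 1000 Pa / 414000 m = 2.42×10⁻³ Pa/m
Geostrophic speed: V_g = |∂P/∂n|/(fρ) = 2.42×10⁻³/(1.42×10⁻⁴ × 1.05) = 16.2 m/s
Around a high, pressure-gradient force acts outward with centrifugal, so Coriolis balances both:
fV = (1/ρ)|∂P/∂n| + V²/R  →  V² − fR·V + fR·V_g = 0
With fR = 1.42×10⁻⁴ × 594×10³ m = 84.4 m/s:
V = [fR − √((fR)² − 4 fR V_g)]/2 = [84.4 − √(84.4² − 4×84.4×16.2)]/2 = 21.9 m/s
Supergeostrophic (V > V_g = 16.2 m/s), as expected around a high.
Converting: 21.9 m/s × 3.6 = 79 km/h

79 km/h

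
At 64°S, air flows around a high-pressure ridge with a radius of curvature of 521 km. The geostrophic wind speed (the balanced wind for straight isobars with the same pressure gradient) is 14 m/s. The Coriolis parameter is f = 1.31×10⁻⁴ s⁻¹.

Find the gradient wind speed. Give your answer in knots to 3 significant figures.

38.2 knots

Around a high, pressure-gradient force acts outward with centrifugal, so Coriolis balances both:
fV = (1/ρ)|∂P/∂n| + V²/R  →  V² − fR·V + fR·V_g = 0
With fR = 1.31×10⁻⁴ × 521×10³ m = 68.3 m/s:
V = [fR − √((fR)² − 4 fR V_g)]/2 = [68.3 − √(68.3² − 4×68.3×14)]/2 = 19.7 m/s
Supergeostrophic (V > V_g = 14 m/s), as expected around a high.
Converting: 19.7 m/s × 1.944 = 38.2 knots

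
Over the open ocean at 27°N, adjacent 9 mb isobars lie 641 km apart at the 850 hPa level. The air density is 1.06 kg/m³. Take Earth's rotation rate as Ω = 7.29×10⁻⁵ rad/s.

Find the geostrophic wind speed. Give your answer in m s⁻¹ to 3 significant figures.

Coriolis parameter at 27°N:
f = 2Ω sin φ = 2 × 7.29×10⁻⁵ × sin 27° = 6.62×10⁻⁵ s⁻¹
Pressure gradient: |∂P/∂n| = 900 Pa / 641000 m = 1.40×10⁻³ Pa/m
Geostrophic balance (pressure-gradient force = Coriolis force):
V_g = (1/(fρ)) |∂P/∂n| = 1.40×10⁻³ / (6.62×10⁻⁵ × 1.06) = 20.0 m/s

20.0 m s⁻¹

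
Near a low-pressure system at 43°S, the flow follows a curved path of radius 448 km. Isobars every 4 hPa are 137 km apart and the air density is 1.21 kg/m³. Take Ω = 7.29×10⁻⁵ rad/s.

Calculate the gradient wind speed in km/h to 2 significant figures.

63 km/h

Coriolis parameter at 43°S:
f = 2Ω sin φ = 2 × 7.29×10⁻⁵ × sin 43° = 9.94×10⁻⁵ s⁻¹
Pressure gradient: |∂P/∂n| = 400 Pa / 137000 m = 2.92×10⁻³ Pa/m
Geostrophic speed: V_g = |∂P/∂n|/(fρ) = 2.92×10⁻³/(9.94×10⁻⁵ × 1.21) = 24.3 m/s
Around a low, centrifugal force acts outward with Coriolis, so pressure-gradient force balances both:
(1/ρ)|∂P/∂n| = fV + V²/R  →  V² + fR·V − fR·V_g = 0
With fR = 9.94×10⁻⁵ × 448×10³ m = 44.5 m/s:
V = [−fR + √((fR)² + 4 fR V_g)]/2 = [−44.5 + √(44.5² + 4×44.5×24.3)]/2 = 17.4 m/s
Subgeostrophic (V < V_g = 24.3 m/s), as expected around a low.
Converting: 17.4 m/s × 3.6 = 63 km/h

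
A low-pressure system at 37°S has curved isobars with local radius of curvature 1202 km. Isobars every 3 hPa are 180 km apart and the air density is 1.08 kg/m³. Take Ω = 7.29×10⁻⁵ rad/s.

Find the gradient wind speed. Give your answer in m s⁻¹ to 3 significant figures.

15.4 m s⁻¹

Coriolis parameter at 37°S:
f = 2Ω sin φ = 2 × 7.29×10⁻⁵ × sin 37° = 8.77×10⁻⁵ s⁻¹
Pressure gradient: |∂P/∂n| = 300 Pa / 180000 m = 1.67×10⁻³ Pa/m
Geostrophic speed: V_g = |∂P/∂n|/(fρ) = 1.67×10⁻³/(8.77×10⁻⁵ × 1.08) = 17.6 m/s
Around a low, centrifugal force acts outward with Coriolis, so pressure-gradient force balances both:
(1/ρ)|∂P/∂n| = fV + V²/R  →  V² + fR·V − fR·V_g = 0
With fR = 8.77×10⁻⁵ × 1202×10³ m = 105 m/s:
V = [−fR + √((fR)² + 4 fR V_g)]/2 = [−105 + √(105² + 4×105×17.6)]/2 = 15.4 m/s
Subgeostrophic (V < V_g = 17.6 m/s), as expected around a low.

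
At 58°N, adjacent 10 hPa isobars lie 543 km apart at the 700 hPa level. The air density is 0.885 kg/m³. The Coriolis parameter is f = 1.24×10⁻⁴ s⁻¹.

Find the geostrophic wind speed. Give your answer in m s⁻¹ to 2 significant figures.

17 m s⁻¹

Pressure gradient: |∂P/∂n| = 1000 Pa / 543000 m = 1.84×10⁻³ Pa/m
Geostrophic balance (pressure-gradient force = Coriolis force):
V_g = (1/(fρ)) |∂P/∂n| = 1.84×10⁻³ / (1.24×10⁻⁴ × 0.885) = 16.8 m/s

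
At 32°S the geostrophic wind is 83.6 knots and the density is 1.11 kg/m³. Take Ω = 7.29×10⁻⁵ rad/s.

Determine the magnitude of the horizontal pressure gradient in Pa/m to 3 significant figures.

Coriolis parameter at 32°S:
f = 2Ω sin φ = 2 × 7.29×10⁻⁵ × sin 32° = 7.73×10⁻⁵ s⁻¹
Wind speed in SI: 83.6 knots = 43.0 m/s
Geostrophic balance rearranged: |∂P/∂n| = f ρ V_g
|∂P/∂n| = 7.73×10⁻⁵ × 1.11 × 43.0 = 3.69×10⁻³ Pa/m

3.69×10⁻³ Pa/m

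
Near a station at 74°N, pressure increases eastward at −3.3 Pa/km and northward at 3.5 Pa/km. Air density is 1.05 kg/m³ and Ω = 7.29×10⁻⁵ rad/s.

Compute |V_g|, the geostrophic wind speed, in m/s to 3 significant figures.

32.7 m/s

Coriolis parameter at 74°N:
f = 2Ω sin φ = 2 × 7.29×10⁻⁵ × sin 74° = 1.40×10⁻⁴ s⁻¹
Component geostrophic relations (x east, y north):
u_g = −(1/(fρ)) ∂P/∂y,  v_g = (1/(fρ)) ∂P/∂x
u_g = −(3.5×10⁻³)/(1.40×10⁻⁴ × 1.05) = −23.8 m/s;  v_g = (−3.3×10⁻³)/(1.40×10⁻⁴ × 1.05) = −22.4 m/s
|V_g| = √(u_g² + v_g²) = 32.7 m/s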